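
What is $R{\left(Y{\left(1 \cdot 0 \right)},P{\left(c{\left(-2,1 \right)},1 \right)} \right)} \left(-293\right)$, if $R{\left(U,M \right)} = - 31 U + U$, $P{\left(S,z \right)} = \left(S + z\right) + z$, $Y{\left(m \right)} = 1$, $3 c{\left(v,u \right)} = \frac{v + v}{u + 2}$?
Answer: $8790$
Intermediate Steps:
$c{\left(v,u \right)} = \frac{2 v}{3 \left(2 + u\right)}$ ($c{\left(v,u \right)} = \frac{\left(v + v\right) \frac{1}{u + 2}}{3} = \frac{2 v \frac{1}{2 + u}}{3} = \frac{2 v}{3 \left(2 + u\right)}$)
$P{\left(S,z \right)} = S + 2 z$
$R{\left(U,M \right)} = - 30 U$
$R{\left(Y{\left(1 \cdot 0 \right)},P{\left(c{\left(-2,1 \right)},1 \right)} \right)} \left(-293\right) = \left(-30\right) 1 \left(-293\right) = \left(-30\right) \left(-293\right) = 8790$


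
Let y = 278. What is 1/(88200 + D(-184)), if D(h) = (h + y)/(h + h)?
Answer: 184/16228753 ≈ 1.1338e-5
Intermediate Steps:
D(h) = (278 + h)/(2*h) (D(h) = (h + 278)/(h + h) = (278 + h)/((2*h)) = (278 + h)*(1/(2*h)) = (278 + h)/(2*h))
1/(88200 + D(-184)) = 1/(88200 + (½)*(278 - 184)/(-184)) = 1/(88200 + (½)*(-1/184)*94) = 1/(88200 - 47/184) = 1/(16228753/184) = 184/16228753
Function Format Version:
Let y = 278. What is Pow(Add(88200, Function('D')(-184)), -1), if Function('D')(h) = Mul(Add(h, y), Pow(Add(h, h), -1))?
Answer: Rational(184, 16228753) ≈ 1.1338e-5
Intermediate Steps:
Function('D')(h) = Mul(Rational(1, 2), Pow(h, -1), Add(278, h)) (Function('D')(h) = Mul(Add(h, 278), Pow(Add(h, h), -1)) = Mul(Add(278, h), Pow(Mul(2, h), -1)) = Mul(Add(278, h), Mul(Rational(1, 2), Pow(h, -1))) = Mul(Rational(1, 2), Pow(h, -1), Add(278, h)))
Pow(Add(88200, Function('D')(-184)), -1) = Pow(Add(88200, Mul(Rational(1, 2), Pow(-184, -1), Add(278, -184))), -1) = Pow(Add(88200, Mul(Rational(1, 2), Rational(-1, 184), 94)), -1) = Pow(Add(88200, Rational(-47, 184)), -1) = Pow(Rational(16228753, 184), -1) = Rational(184, 16228753)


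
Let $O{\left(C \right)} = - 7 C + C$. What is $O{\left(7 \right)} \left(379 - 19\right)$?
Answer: $-15120$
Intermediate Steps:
$O{\left(C \right)} = - 6 C$
$O{\left(7 \right)} \left(379 - 19\right) = \left(-6\right) 7 \left(379 - 19\right) = - 42 \left(379 - 19\right) = \left(-42\right) 360 = -15120$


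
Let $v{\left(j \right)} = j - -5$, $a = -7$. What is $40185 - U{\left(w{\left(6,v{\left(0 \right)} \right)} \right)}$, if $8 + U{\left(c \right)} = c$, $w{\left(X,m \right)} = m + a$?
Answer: $40195$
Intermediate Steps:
$v{\left(j \right)} = 5 + j$ ($v{\left(j \right)} = j + 5 = 5 + j$)
$w{\left(X,m \right)} = -7 + m$ ($w{\left(X,m \right)} = m - 7 = -7 + m$)
$U{\left(c \right)} = -8 + c$
$40185 - U{\left(w{\left(6,v{\left(0 \right)} \right)} \right)} = 40185 - \left(-8 + \left(-7 + \left(5 + 0\right)\right)\right) = 40185 - \left(-8 + \left(-7 + 5\right)\right) = 40185 - \left(-8 - 2\right) = 40185 - -10 = 40185 + 10 = 40195$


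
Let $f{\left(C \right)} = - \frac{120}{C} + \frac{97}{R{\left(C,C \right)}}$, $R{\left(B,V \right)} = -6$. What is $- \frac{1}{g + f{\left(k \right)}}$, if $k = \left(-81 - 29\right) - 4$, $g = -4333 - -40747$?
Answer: $- \frac{114}{4149473} \approx -2.7473 \cdot 10^{-5}$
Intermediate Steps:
$g = 36414$ ($g = -4333 + 40747 = 36414$)
$k = -114$ ($k = -110 - 4 = -114$)
$f{\left(C \right)} = - \frac{97}{6} - \frac{120}{C}$ ($f{\left(C \right)} = - \frac{120}{C} + \frac{97}{-6} = - \frac{120}{C} + 97 \left(- \frac{1}{6}\right) = - \frac{120}{C} - \frac{97}{6} = - \frac{97}{6} - \frac{120}{C}$)
$- \frac{1}{g + f{\left(k \right)}} = - \frac{1}{36414 - \left(\frac{97}{6} + \frac{120}{-114}\right)} = - \frac{1}{36414 - \frac{1723}{114}} = - \frac{1}{\frac{4149473}{114}} = \left(-1\right) \frac{114}{4149473} = - \frac{114}{4149473}$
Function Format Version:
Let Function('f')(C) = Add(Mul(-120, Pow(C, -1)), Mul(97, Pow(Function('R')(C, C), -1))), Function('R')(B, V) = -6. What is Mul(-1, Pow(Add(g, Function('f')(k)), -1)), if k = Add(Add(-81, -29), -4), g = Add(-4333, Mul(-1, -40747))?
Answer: Rational(-114, 4149473) ≈ -2.7473e-5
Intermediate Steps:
g = 36414 (g = Add(-4333, 40747) = 36414)
k = -114 (k = Add(-110, -4) = -114)
Function('f')(C) = Add(Rational(-97, 6), Mul(-120, Pow(C, -1))) (Function('f')(C) = Add(Mul(-120, Pow(C, -1)), Mul(97, Pow(-6, -1))) = Add(Mul(-120, Pow(C, -1)), Mul(97, Rational(-1, 6))) = Add(Mul(-120, Pow(C, -1)), Rational(-97, 6)) = Add(Rational(-97, 6), Mul(-120, Pow(C, -1))))
Mul(-1, Pow(Add(g, Function('f')(k)), -1)) = Mul(-1, Pow(Add(36414, Add(Rational(-97, 6), Mul(-120, Pow(-114, -1)))), -1)) = Mul(-1, Pow(Add(36414, Add(Rational(-97, 6), Mul(-120, Rational(-1, 114)))), -1)) = Mul(-1, Pow(Add(36414, Add(Rational(-97, 6), Rational(20, 19))), -1)) = Mul(-1, Pow(Add(36414, Rational(-1723, 114)), -1)) = Mul(-1, Pow(Rational(4149473, 114), -1)) = Mul(-1, Rational(114, 4149473)) = Rational(-114, 4149473)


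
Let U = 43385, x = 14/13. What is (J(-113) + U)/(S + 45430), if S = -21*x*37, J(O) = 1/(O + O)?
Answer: 127465117/131014912 ≈ 0.97291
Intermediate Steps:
J(O) = 1/(2*O)
x = 14/13 (x = 14*(1/13) = 14/13 ≈ 1.0769)
S = -10878/13 (S = -21*14/13*37 = -294/13*37 = -10878/13 ≈ -836.77)
(J(-113) + U)/(S + 45430) = ((½)/(-113) + 43385)/(-10878/13 + 45430) = ((½)*(-1/113) + 43385)/(579712/13) = (-1/226 + 43385)*(13/579712) = (9805009/226)*(13/579712) = 127465117/131014912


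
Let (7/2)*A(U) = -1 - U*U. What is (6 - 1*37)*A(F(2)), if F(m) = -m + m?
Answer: 62/7 ≈ 8.8571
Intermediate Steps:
F(m) = 0
A(U) = -2/7 - 2*U²/7 (A(U) = 2*(-1 - U*U)/7 = 2*(-1 - U²)/7 = -2/7 - 2*U²/7)
(6 - 1*37)*A(F(2)) = (6 - 1*37)*(-2/7 - 2/7*0²) = (6 - 37)*(-2/7 - 2/7*0) = -31*(-2/7 + 0) = -31*(-2/7) = 62/7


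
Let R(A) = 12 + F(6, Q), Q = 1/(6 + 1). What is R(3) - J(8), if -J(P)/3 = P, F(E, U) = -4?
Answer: 32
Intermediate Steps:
Q = ⅐ (Q = 1/7 = ⅐ ≈ 0.14286)
J(P) = -3*P
R(A) = 8 (R(A) = 12 - 4 = 8)
R(3) - J(8) = 8 - (-3)*8 = 8 - 1*(-24) = 8 + 24 = 32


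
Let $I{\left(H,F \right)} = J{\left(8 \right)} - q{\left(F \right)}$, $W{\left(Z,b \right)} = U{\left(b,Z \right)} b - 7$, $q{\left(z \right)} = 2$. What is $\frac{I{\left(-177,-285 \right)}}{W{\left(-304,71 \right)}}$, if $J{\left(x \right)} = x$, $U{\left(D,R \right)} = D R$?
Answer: $- \frac{6}{1532471} \approx -3.9152 \cdot 10^{-6}$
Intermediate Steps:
$W{\left(Z,b \right)} = -7 + Z b^{2}$ ($W{\left(Z,b \right)} = b Z b - 7 = Z b b - 7 = Z b^{2} - 7 = -7 + Z b^{2}$)
$I{\left(H,F \right)} = 6$ ($I{\left(H,F \right)} = 8 - 2 = 6$)
$\frac{I{\left(-177,-285 \right)}}{W{\left(-304,71 \right)}} = \frac{6}{-7 - 304 \cdot 71^{2}} = \frac{6}{-7 - 1532464} = \frac{6}{-1532471} = 6 \left(- \frac{1}{1532471}\right) = - \frac{6}{1532471}$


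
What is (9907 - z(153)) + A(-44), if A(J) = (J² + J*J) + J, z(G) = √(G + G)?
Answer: 13735 - 3*√34 ≈ 13718.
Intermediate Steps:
z(G) = √2*√G (z(G) = √(2*G) = √2*√G)
A(J) = J + 2*J² (A(J) = (J² + J²) + J = 2*J² + J = J + 2*J²)
(9907 - z(153)) + A(-44) = (9907 - √2*√153) - 44*(1 + 2*(-44)) = (9907 - √2*3*√17) - 44*(1 - 88) = (9907 - 3*√34) - 44*(-87) = (9907 - 3*√34) + 3828 = 13735 - 3*√34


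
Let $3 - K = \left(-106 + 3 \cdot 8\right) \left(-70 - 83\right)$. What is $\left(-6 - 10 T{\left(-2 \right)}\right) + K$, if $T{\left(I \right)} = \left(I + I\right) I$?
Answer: $-12629$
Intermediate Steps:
$T{\left(I \right)} = 2 I^{2}$ ($T{\left(I \right)} = 2 I I = 2 I^{2}$)
$K = -12543$ ($K = 3 - \left(-106 + 3 \cdot 8\right) \left(-70 - 83\right) = 3 - \left(-106 + 24\right) \left(-153\right) = 3 - \left(-82\right) \left(-153\right) = 3 - 12546 = -12543$)
$\left(-6 - 10 T{\left(-2 \right)}\right) + K = \left(-6 - 10 \cdot 2 \left(-2\right)^{2}\right) - 12543 = \left(-6 - 10 \cdot 2 \cdot 4\right) - 12543 = \left(-6 - 80\right) - 12543 = -86 - 12543 = -12629$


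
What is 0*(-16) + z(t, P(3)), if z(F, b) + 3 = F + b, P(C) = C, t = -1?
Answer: -1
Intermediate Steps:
z(F, b) = -3 + F + b (z(F, b) = -3 + (F + b) = -3 + F + b)
0*(-16) + z(t, P(3)) = 0*(-16) + (-3 - 1 + 3) = 0 - 1 = -1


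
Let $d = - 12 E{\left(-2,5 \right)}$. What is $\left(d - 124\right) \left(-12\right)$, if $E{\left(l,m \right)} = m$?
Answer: $2208$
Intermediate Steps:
$d = -60$ ($d = \left(-12\right) 5 = -60$)
$\left(d - 124\right) \left(-12\right) = \left(-60 - 124\right) \left(-12\right) = \left(-184\right) \left(-12\right) = 2208$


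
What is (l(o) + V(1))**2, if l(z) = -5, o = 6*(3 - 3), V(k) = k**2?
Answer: 16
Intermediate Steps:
o = 0 (o = 6*0 = 0)
(l(o) + V(1))**2 = (-5 + 1**2)**2 = (-5 + 1)**2 = (-4)**2 = 16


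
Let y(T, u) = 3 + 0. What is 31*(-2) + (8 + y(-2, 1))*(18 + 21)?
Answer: 367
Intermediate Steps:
y(T, u) = 3
31*(-2) + (8 + y(-2, 1))*(18 + 21) = 31*(-2) + (8 + 3)*(18 + 21) = -62 + 11*39 = -62 + 429 = 367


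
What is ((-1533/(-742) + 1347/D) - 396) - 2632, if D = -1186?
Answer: -95137774/31429 ≈ -3027.1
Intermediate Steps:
((-1533/(-742) + 1347/D) - 396) - 2632 = ((-1533/(-742) + 1347/(-1186)) - 396) - 2632 = ((-1533*(-1/742) + 1347*(-1/1186)) - 396) - 2632 = ((219/106 - 1347/1186) - 396) - 2632 = (29238/31429 - 396) - 2632 = -12416646/31429 - 2632 = -95137774/31429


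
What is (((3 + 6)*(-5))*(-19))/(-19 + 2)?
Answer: -855/17 ≈ -50.294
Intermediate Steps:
(((3 + 6)*(-5))*(-19))/(-19 + 2) = ((9*(-5))*(-19))/(-17) = -45*(-19)*(-1/17) = 855*(-1/17) = -855/17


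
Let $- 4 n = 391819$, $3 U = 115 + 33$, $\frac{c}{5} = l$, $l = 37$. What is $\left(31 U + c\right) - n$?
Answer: $\frac{1196029}{12} \approx 99669.0$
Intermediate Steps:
$c = 185$ ($c = 5 \cdot 37 = 185$)
$U = \frac{148}{3}$ ($U = \frac{115 + 33}{3} = \frac{1}{3} \cdot 148 = \frac{148}{3} \approx 49.333$)
$n = - \frac{391819}{4}$ ($n = \left(- \frac{1}{4}\right) 391819 = - \frac{391819}{4} \approx -97955.0$)
$\left(31 U + c\right) - n = \left(31 \cdot \frac{148}{3} + 185\right) - - \frac{391819}{4} = \left(\frac{4588}{3} + 185\right) + \frac{391819}{4} = \frac{5143}{3} + \frac{391819}{4} = \frac{1196029}{12}$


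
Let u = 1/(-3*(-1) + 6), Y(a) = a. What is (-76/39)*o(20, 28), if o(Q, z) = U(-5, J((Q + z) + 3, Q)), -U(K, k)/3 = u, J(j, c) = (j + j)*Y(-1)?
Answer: 76/117 ≈ 0.64957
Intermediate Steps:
u = 1/9 (u = 1/(3 + 6) = 1/9 ≈ 0.11111)
J(j, c) = -2*j (J(j, c) = (j + j)*(-1) = (2*j)*(-1) = -2*j)
U(K, k) = -1/3 (U(K, k) = -3*1/9 = -1/3)
o(Q, z) = -1/3
(-76/39)*o(20, 28) = -76/39*(-1/3) = 76/117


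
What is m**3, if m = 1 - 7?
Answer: -216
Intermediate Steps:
m = -6
m**3 = (-6)**3 = -216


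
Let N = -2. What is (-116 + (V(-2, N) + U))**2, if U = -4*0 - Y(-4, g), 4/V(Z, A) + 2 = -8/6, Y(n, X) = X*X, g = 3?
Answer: 398161/25 ≈ 15926.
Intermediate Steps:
Y(n, X) = X**2
V(Z, A) = -6/5 (V(Z, A) = 4/(-2 - 8/6) = 4/(-2 - 8*1/6) = 4/(-2 - 4/3) = 4/(-10/3) = 4*(-3/10) = -6/5)
U = -9 (U = -4*0 - 1*3**2 = 0 - 1*9 = 0 - 9 = -9)
(-116 + (V(-2, N) + U))**2 = (-116 + (-6/5 - 9))**2 = (-116 - 51/5)**2 = (-631/5)**2 = 398161/25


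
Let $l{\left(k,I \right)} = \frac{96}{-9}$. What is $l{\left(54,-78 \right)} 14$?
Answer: $- \frac{448}{3} \approx -149.33$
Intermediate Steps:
$l{\left(k,I \right)} = - \frac{32}{3}$ ($l{\left(k,I \right)} = 96 \left(- \frac{1}{9}\right) = - \frac{32}{3}$)
$l{\left(54,-78 \right)} 14 = \left(- \frac{32}{3}\right) 14 = - \frac{448}{3}$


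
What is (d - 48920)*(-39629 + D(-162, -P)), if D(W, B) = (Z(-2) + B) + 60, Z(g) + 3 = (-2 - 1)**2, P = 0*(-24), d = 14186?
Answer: 1374181242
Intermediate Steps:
P = 0
Z(g) = 6 (Z(g) = -3 + (-2 - 1)**2 = -3 + (-3)**2 = -3 + 9 = 6)
D(W, B) = 66 + B (D(W, B) = (6 + B) + 60 = 66 + B)
(d - 48920)*(-39629 + D(-162, -P)) = (14186 - 48920)*(-39629 + (66 - 1*0)) = -34734*(-39629 + (66 + 0)) = -34734*(-39629 + 66) = -34734*(-39563) = 1374181242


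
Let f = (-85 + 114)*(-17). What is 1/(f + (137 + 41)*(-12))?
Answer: -1/2629 ≈ -0.00038037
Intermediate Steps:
f = -493 (f = 29*(-17) = -493)
1/(f + (137 + 41)*(-12)) = 1/(-493 + (137 + 41)*(-12)) = 1/(-493 + 178*(-12)) = 1/(-493 - 2136) = 1/(-2629) = -1/2629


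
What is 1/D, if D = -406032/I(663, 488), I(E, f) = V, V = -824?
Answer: 103/50754 ≈ 0.0020294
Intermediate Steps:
I(E, f) = -824
D = 50754/103 (D = -406032/(-824) = -406032*(-1/824) = 50754/103 ≈ 492.76)
1/D = 1/(50754/103) = 103/50754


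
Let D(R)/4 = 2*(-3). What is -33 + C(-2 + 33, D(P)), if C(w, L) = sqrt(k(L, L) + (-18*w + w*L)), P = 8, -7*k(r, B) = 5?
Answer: -33 + I*sqrt(63833)/7 ≈ -33.0 + 36.093*I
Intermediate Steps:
k(r, B) = -5/7 (k(r, B) = -1/7*5 = -5/7)
D(R) = -24 (D(R) = 4*(2*(-3)) = 4*(-6) = -24)
C(w, L) = sqrt(-5/7 - 18*w + L*w) (C(w, L) = sqrt(-5/7 + (-18*w + w*L)) = sqrt(-5/7 + (-18*w + L*w)) = sqrt(-5/7 - 18*w + L*w))
-33 + C(-2 + 33, D(P)) = -33 + sqrt(-35 - 882*(-2 + 33) + 49*(-24)*(-2 + 33))/7 = -33 + sqrt(-35 - 882*31 + 49*(-24)*31)/7 = -33 + sqrt(-35 - 27342 - 36456)/7 = -33 + sqrt(-63833)/7 = -33 + (I*sqrt(63833))/7 = -33 + I*sqrt(63833)/7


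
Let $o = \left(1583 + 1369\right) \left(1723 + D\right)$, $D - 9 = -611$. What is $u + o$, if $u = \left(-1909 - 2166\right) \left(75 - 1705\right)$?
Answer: $9951442$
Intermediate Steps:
$D = -602$ ($D = 9 - 611 = -602$)
$u = 6642250$ ($u = \left(-4075\right) \left(-1630\right) = 6642250$)
$o = 3309192$ ($o = \left(1583 + 1369\right) \left(1723 - 602\right) = 2952 \cdot 1121 = 3309192$)
$u + o = 6642250 + 3309192 = 9951442$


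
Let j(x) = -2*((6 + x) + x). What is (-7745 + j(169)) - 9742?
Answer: -18175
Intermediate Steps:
j(x) = -12 - 4*x (j(x) = -2*(6 + 2*x) = -12 - 4*x)
(-7745 + j(169)) - 9742 = (-7745 + (-12 - 4*169)) - 9742 = (-7745 + (-12 - 676)) - 9742 = (-7745 - 688) - 9742 = -8433 - 9742 = -18175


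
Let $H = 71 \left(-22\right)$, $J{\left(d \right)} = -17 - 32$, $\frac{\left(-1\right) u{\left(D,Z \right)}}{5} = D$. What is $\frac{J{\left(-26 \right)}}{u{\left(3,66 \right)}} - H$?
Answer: $\frac{23479}{15} \approx 1565.3$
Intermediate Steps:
$u{\left(D,Z \right)} = - 5 D$
$J{\left(d \right)} = -49$ ($J{\left(d \right)} = -17 - 32 = -49$)
$H = -1562$
$\frac{J{\left(-26 \right)}}{u{\left(3,66 \right)}} - H = - \frac{49}{\left(-5\right) 3} - -1562 = - \frac{49}{-15} + 1562 = \left(-49\right) \left(- \frac{1}{15}\right) + 1562 = \frac{49}{15} + 1562 = \frac{23479}{15}$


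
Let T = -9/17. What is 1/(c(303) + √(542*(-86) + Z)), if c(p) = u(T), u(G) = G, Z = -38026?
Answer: -153/24460463 - 289*I*√84638/24460463 ≈ -6.255e-6 - 0.0034373*I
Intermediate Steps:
T = -9/17 (T = -9*1/17 = -9/17 ≈ -0.52941)
c(p) = -9/17
1/(c(303) + √(542*(-86) + Z)) = 1/(-9/17 + √(542*(-86) - 38026)) = 1/(-9/17 + √(-46612 - 38026)) = 1/(-9/17 + √(-84638)) = 1/(-9/17 + I*√84638)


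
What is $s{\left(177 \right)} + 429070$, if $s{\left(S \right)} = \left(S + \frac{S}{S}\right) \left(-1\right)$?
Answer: $428892$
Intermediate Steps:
$s{\left(S \right)} = -1 - S$ ($s{\left(S \right)} = \left(S + 1\right) \left(-1\right) = \left(1 + S\right) \left(-1\right) = -1 - S$)
$s{\left(177 \right)} + 429070 = \left(-1 - 177\right) + 429070 = -178 + 429070 = 428892$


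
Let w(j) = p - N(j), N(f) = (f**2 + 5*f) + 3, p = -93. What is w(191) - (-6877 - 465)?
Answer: -30190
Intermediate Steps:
N(f) = 3 + f**2 + 5*f
w(j) = -96 - j**2 - 5*j (w(j) = -93 - (3 + j**2 + 5*j) = -93 + (-3 - j**2 - 5*j) = -96 - j**2 - 5*j)
w(191) - (-6877 - 465) = (-96 - 1*191**2 - 5*191) - (-6877 - 465) = (-96 - 1*36481 - 955) - 1*(-7342) = (-96 - 36481 - 955) + 7342 = -37532 + 7342 = -30190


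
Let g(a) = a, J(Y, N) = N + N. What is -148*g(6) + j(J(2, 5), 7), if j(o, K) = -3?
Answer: -891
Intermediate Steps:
J(Y, N) = 2*N
-148*g(6) + j(J(2, 5), 7) = -148*6 - 3 = -888 - 3 = -891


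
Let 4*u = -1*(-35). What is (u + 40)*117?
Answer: 22815/4 ≈ 5703.8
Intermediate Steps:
u = 35/4 (u = (-1*(-35))/4 = (1/4)*35 = 35/4 ≈ 8.7500)
(u + 40)*117 = (35/4 + 40)*117 = (195/4)*117 = 22815/4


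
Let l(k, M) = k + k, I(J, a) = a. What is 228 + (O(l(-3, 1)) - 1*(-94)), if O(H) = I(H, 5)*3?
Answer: 337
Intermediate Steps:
l(k, M) = 2*k
O(H) = 15 (O(H) = 5*3 = 15)
228 + (O(l(-3, 1)) - 1*(-94)) = 228 + (15 - 1*(-94)) = 228 + (15 + 94) = 228 + 109 = 337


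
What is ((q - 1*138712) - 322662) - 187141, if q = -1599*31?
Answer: -698084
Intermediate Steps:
q = -49569
((q - 1*138712) - 322662) - 187141 = ((-49569 - 1*138712) - 322662) - 187141 = ((-49569 - 138712) - 322662) - 187141 = (-188281 - 322662) - 187141 = -510943 - 187141 = -698084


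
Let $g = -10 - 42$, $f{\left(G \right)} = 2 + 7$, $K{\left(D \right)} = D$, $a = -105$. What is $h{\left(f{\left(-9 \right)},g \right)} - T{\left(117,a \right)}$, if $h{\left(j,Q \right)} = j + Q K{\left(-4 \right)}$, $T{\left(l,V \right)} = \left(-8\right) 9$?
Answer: $289$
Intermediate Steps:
$T{\left(l,V \right)} = -72$
$f{\left(G \right)} = 9$
$g = -52$
$h{\left(j,Q \right)} = j - 4 Q$ ($h{\left(j,Q \right)} = j + Q \left(-4\right) = j - 4 Q$)
$h{\left(f{\left(-9 \right)},g \right)} - T{\left(117,a \right)} = \left(9 - -208\right) - -72 = \left(9 + 208\right) + 72 = 217 + 72 = 289$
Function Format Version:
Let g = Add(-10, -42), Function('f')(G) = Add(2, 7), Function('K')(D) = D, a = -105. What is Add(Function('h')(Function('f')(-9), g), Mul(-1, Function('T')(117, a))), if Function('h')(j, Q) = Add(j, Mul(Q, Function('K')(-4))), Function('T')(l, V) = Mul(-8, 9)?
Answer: 289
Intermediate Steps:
Function('T')(l, V) = -72
Function('f')(G) = 9
g = -52
Function('h')(j, Q) = Add(j, Mul(-4, Q)) (Function('h')(j, Q) = Add(j, Mul(Q, -4)) = Add(j, Mul(-4, Q)))
Add(Function('h')(Function('f')(-9), g), Mul(-1, Function('T')(117, a))) = Add(Add(9, Mul(-4, -52)), Mul(-1, -72)) = Add(Add(9, 208), 72) = Add(217, 72) = 289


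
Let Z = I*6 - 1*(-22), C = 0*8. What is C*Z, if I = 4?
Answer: 0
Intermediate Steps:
C = 0
Z = 46 (Z = 4*6 - 1*(-22) = 24 + 22 = 46)
C*Z = 0*46 = 0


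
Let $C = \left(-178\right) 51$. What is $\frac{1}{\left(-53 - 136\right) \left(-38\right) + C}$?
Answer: $- \frac{1}{1896} \approx -0.00052743$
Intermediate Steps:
$C = -9078$
$\frac{1}{\left(-53 - 136\right) \left(-38\right) + C} = \frac{1}{\left(-53 - 136\right) \left(-38\right) - 9078} = \frac{1}{\left(-189\right) \left(-38\right) - 9078} = \frac{1}{7182 - 9078} = \frac{1}{-1896} = - \frac{1}{1896}$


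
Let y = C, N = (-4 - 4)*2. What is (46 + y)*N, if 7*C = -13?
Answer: -4944/7 ≈ -706.29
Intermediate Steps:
N = -16 (N = -8*2 = -16)
C = -13/7 (C = (⅐)*(-13) = -13/7 ≈ -1.8571)
y = -13/7 ≈ -1.8571
(46 + y)*N = (46 - 13/7)*(-16) = (309/7)*(-16) = -4944/7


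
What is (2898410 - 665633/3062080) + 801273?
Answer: 11328724655007/3062080 ≈ 3.6997e+6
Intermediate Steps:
(2898410 - 665633/3062080) + 801273 = 8875162627167/3062080 + 801273 = 11328724655007/3062080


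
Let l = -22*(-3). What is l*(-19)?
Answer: -1254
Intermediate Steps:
l = 66
l*(-19) = 66*(-19) = -1254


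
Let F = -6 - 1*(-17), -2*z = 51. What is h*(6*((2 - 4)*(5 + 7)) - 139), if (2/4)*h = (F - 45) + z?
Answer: 33677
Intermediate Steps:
z = -51/2 (z = -1/2*51 = -51/2 ≈ -25.500)
F = 11 (F = -6 + 17 = 11)
h = -119 (h = 2*((11 - 45) - 51/2) = 2*(-34 - 51/2) = 2*(-119/2) = -119)
h*(6*((2 - 4)*(5 + 7)) - 139) = -119*(6*((2 - 4)*(5 + 7)) - 139) = -119*(6*(-2*12) - 139) = -119*(6*(-24) - 139) = -119*(-144 - 139) = -119*(-283) = 33677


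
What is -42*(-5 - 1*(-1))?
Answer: 168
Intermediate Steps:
-42*(-5 - 1*(-1)) = -42*(-5 + 1) = -42*(-4) = 168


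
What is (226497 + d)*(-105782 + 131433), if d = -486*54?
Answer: 5136689703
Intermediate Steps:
d = -26244
(226497 + d)*(-105782 + 131433) = (226497 - 26244)*(-105782 + 131433) = 200253*25651 = 5136689703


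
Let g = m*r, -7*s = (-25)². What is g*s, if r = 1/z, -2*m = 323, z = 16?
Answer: 201875/224 ≈ 901.23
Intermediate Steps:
m = -323/2 (m = -½*323 = -323/2 ≈ -161.50)
s = -625/7 (s = -⅐*(-25)² = -⅐*625 = -625/7 ≈ -89.286)
r = 1/16 ≈ 0.062500
g = -323/32 (g = -323/2*1/16 = -323/32 ≈ -10.094)
g*s = -323/32*(-625/7) = 201875/224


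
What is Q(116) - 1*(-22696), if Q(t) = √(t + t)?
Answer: 22696 + 2*√58 ≈ 22711.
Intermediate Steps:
Q(t) = √2*√t (Q(t) = √(2*t) = √2*√t)
Q(116) - 1*(-22696) = √2*√116 - 1*(-22696) = √2*(2*√29) + 22696 = 2*√58 + 22696 = 22696 + 2*√58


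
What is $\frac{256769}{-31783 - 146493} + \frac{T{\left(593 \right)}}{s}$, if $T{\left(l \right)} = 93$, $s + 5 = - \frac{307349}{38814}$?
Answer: $- \frac{772272088963}{89390973644} \approx -8.6393$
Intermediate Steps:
$s = - \frac{501419}{38814}$ ($s = -5 - \frac{307349}{38814} = - \frac{501419}{38814} \approx -12.919$)
$\frac{256769}{-31783 - 146493} + \frac{T{\left(593 \right)}}{s} = \frac{256769}{-31783 - 146493} + \frac{93}{- \frac{501419}{38814}} = \frac{256769}{-178276} + 93 \left(- \frac{38814}{501419}\right) = 256769 \left(- \frac{1}{178276}\right) - \frac{3609702}{501419} = - \frac{256769}{178276} - \frac{3609702}{501419} = - \frac{772272088963}{89390973644}$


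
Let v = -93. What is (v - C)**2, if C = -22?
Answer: 5041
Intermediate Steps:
(v - C)**2 = (-93 - 1*(-22))**2 = (-93 + 22)**2 = (-71)**2 = 5041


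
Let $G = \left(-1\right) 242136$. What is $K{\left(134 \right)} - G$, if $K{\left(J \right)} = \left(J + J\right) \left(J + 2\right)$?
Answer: $278584$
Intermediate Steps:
$K{\left(J \right)} = 2 J \left(2 + J\right)$
$G = -242136$
$K{\left(134 \right)} - G = 2 \cdot 134 \left(2 + 134\right) - -242136 = 2 \cdot 134 \cdot 136 + 242136 = 36448 + 242136 = 278584$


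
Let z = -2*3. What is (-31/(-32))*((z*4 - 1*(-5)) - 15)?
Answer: -527/16 ≈ -32.938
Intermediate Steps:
z = -6
(-31/(-32))*((z*4 - 1*(-5)) - 15) = (-31/(-32))*((-6*4 - 1*(-5)) - 15) = (-31*(-1/32))*((-24 + 5) - 15) = 31*(-19 - 15)/32 = (31/32)*(-34) = -527/16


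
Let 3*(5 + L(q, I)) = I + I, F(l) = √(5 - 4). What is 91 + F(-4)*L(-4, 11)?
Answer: 280/3 ≈ 93.333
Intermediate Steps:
F(l) = 1 (F(l) = √1 = 1)
L(q, I) = -5 + 2*I/3 (L(q, I) = -5 + (I + I)/3 = -5 + (2*I)/3 = -5 + 2*I/3)
91 + F(-4)*L(-4, 11) = 91 + 1*(-5 + (⅔)*11) = 91 + 1*(-5 + 22/3) = 91 + 1*(7/3) = 91 + 7/3 = 280/3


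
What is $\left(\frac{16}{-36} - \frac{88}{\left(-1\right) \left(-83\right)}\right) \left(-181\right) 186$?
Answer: $\frac{12613528}{249} \approx 50657.0$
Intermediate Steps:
$\left(\frac{16}{-36} - \frac{88}{\left(-1\right) \left(-83\right)}\right) \left(-181\right) 186 = \left(16 \left(- \frac{1}{36}\right) - \frac{88}{83}\right) \left(-181\right) 186 = \left(- \frac{4}{9} - \frac{88}{83}\right) \left(-181\right) 186 = \left(- \frac{1124}{747}\right) \left(-181\right) 186 = \frac{203444}{747} \cdot 186 = \frac{12613528}{249}$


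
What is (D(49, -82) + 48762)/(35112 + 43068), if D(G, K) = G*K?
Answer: 11186/19545 ≈ 0.57232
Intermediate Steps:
(D(49, -82) + 48762)/(35112 + 43068) = (49*(-82) + 48762)/(35112 + 43068) = (-4018 + 48762)/78180 = 44744*(1/78180) = 11186/19545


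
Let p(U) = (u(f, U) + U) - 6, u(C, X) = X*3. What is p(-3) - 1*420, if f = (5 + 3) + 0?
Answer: -438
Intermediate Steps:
f = 8 (f = 8 + 0 = 8)
u(C, X) = 3*X
p(U) = -6 + 4*U (p(U) = (3*U + U) - 6 = 4*U - 6 = -6 + 4*U)
p(-3) - 1*420 = (-6 + 4*(-3)) - 1*420 = (-6 - 12) - 420 = -18 - 420 = -438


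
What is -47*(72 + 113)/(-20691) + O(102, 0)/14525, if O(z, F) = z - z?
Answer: 8695/20691 ≈ 0.42023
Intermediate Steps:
O(z, F) = 0
-47*(72 + 113)/(-20691) + O(102, 0)/14525 = -47*(72 + 113)/(-20691) + 0/14525 = -47*185*(-1/20691) + 0*(1/14525) = -8695*(-1/20691) + 0 = 8695/20691 + 0 = 8695/20691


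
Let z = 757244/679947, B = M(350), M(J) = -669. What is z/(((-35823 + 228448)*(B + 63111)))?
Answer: 378622/4089163945908375 ≈ 9.2591e-11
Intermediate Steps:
B = -669
z = 757244/679947 (z = 757244*(1/679947) = 757244/679947 ≈ 1.1137)
z/(((-35823 + 228448)*(B + 63111))) = 757244/(679947*(((-35823 + 228448)*(-669 + 63111)))) = 757244/(679947*((192625*62442))) = (757244/679947)/12027890250 = (757244/679947)*(1/12027890250) = 378622/4089163945908375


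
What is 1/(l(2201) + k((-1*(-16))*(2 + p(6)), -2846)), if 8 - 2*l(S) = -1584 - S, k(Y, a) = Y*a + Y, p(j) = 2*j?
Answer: -2/1270767 ≈ -1.5739e-6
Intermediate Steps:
k(Y, a) = Y + Y*a
l(S) = 796 + S/2 (l(S) = 4 - (-1584 - S)/2 = 4 + (792 + S/2) = 796 + S/2)
1/(l(2201) + k((-1*(-16))*(2 + p(6)), -2846)) = 1/((796 + (½)*2201) + ((-1*(-16))*(2 + 2*6))*(1 - 2846)) = 1/((796 + 2201/2) + (16*(2 + 12))*(-2845)) = 1/(3793/2 + (16*14)*(-2845)) = 1/(3793/2 + 224*(-2845)) = 1/(3793/2 - 637280) = 1/(-1270767/2) = -2/1270767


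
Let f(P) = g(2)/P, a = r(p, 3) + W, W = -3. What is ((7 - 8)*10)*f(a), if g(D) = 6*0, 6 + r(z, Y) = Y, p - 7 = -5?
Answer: 0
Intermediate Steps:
p = 2 (p = 7 - 5 = 2)
r(z, Y) = -6 + Y
g(D) = 0
a = -6 (a = (-6 + 3) - 3 = -3 - 3 = -6)
f(P) = 0 (f(P) = 0/P = 0)
((7 - 8)*10)*f(a) = ((7 - 8)*10)*0 = -1*10*0 = -10*0 = 0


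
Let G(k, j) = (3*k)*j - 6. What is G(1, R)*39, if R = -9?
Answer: -1287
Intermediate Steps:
G(k, j) = -6 + 3*j*k (G(k, j) = 3*j*k - 6 = -6 + 3*j*k)
G(1, R)*39 = (-6 + 3*(-9)*1)*39 = (-6 - 27)*39 = -33*39 = -1287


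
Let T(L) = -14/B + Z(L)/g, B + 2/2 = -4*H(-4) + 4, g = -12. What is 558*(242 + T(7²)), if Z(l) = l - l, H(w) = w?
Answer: 2557872/19 ≈ 1.3462e+5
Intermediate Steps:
Z(l) = 0
B = 19 (B = -1 + (-4*(-4) + 4) = -1 + (16 + 4) = -1 + 20 = 19)
T(L) = -14/19 (T(L) = -14/19 + 0/(-12) = -14*1/19 + 0*(-1/12) = -14/19 + 0 = -14/19)
558*(242 + T(7²)) = 558*(242 - 14/19) = 558*(4584/19) = 2557872/19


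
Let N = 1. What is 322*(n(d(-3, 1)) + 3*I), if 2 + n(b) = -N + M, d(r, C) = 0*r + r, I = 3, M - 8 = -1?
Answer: 4186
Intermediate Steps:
M = 7 (M = 8 - 1 = 7)
d(r, C) = r (d(r, C) = 0 + r = r)
n(b) = 4 (n(b) = -2 + (-1*1 + 7) = -2 + (-1 + 7) = -2 + 6 = 4)
322*(n(d(-3, 1)) + 3*I) = 322*(4 + 3*3) = 322*(4 + 9) = 322*13 = 4186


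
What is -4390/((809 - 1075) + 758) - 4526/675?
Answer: -865007/55350 ≈ -15.628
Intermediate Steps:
-4390/((809 - 1075) + 758) - 4526/675 = -4390/(-266 + 758) - 4526*1/675 = -4390/492 - 4526/675 = -4390*1/492 - 4526/675 = -2195/246 - 4526/675 = -865007/55350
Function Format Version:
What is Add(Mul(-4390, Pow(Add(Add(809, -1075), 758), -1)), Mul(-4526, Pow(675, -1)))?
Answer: Rational(-865007, 55350) ≈ -15.628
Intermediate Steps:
Add(Mul(-4390, Pow(Add(Add(809, -1075), 758), -1)), Mul(-4526, Pow(675, -1))) = Add(Mul(-4390, Pow(Add(-266, 758), -1)), Mul(-4526, Rational(1, 675))) = Add(Mul(-4390, Pow(492, -1)), Rational(-4526, 675)) = Add(Mul(-4390, Rational(1, 492)), Rational(-4526, 675)) = Add(Rational(-2195, 246), Rational(-4526, 675)) = Rational(-865007, 55350)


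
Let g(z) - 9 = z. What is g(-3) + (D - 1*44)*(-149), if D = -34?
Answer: 11628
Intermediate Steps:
g(z) = 9 + z
g(-3) + (D - 1*44)*(-149) = (9 - 3) + (-34 - 1*44)*(-149) = 6 + (-34 - 44)*(-149) = 6 - 78*(-149) = 6 + 11622 = 11628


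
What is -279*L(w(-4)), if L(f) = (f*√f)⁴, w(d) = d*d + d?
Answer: -833089536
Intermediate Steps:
w(d) = d + d² (w(d) = d² + d = d + d²)
L(f) = f⁶ (L(f) = (f^(3/2))⁴ = f⁶)
-279*L(w(-4)) = -279*4096*(1 - 4)⁶ = -279*(-4*(-3))⁶ = -279*12⁶ = -279*2985984 = -833089536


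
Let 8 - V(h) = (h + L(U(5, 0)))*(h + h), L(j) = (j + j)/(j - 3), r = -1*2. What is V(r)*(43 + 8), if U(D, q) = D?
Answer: 1020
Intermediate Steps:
r = -2
L(j) = 2*j/(-3 + j) (L(j) = (2*j)/(-3 + j) = 2*j/(-3 + j))
V(h) = 8 - 2*h*(5 + h) (V(h) = 8 - (h + 2*5/(-3 + 5))*(h + h) = 8 - (h + 2*5/2)*2*h = 8 - (h + 2*5*(½))*2*h = 8 - (h + 5)*2*h = 8 - (5 + h)*2*h = 8 - 2*h*(5 + h))
V(r)*(43 + 8) = (8 - 10*(-2) - 2*(-2)²)*(43 + 8) = (8 + 20 - 2*4)*51 = (8 + 20 - 8)*51 = 20*51 = 1020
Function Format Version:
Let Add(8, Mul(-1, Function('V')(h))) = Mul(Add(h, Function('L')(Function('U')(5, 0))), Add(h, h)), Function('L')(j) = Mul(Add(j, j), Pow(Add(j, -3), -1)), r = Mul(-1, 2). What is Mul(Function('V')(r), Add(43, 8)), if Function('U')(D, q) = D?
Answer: 1020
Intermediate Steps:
r = -2
Function('L')(j) = Mul(2, j, Pow(Add(-3, j), -1)) (Function('L')(j) = Mul(Mul(2, j), Pow(Add(-3, j), -1)) = Mul(2, j, Pow(Add(-3, j), -1)))
Function('V')(h) = Add(8, Mul(-2, h, Add(5, h))) (Function('V')(h) = Add(8, Mul(-1, Mul(Add(h, Mul(2, 5, Pow(Add(-3, 5), -1))), Add(h, h)))) = Add(8, Mul(-1, Mul(Add(h, Mul(2, 5, Pow(2, -1))), Mul(2, h)))) = Add(8, Mul(-1, Mul(Add(h, Mul(2, 5, Rational(1, 2))), Mul(2, h)))) = Add(8, Mul(-1, Mul(Add(h, 5), Mul(2, h)))) = Add(8, Mul(-1, Mul(Add(5, h), Mul(2, h)))) = Add(8, Mul(-1, Mul(2, h, Add(5, h)))) = Add(8, Mul(-2, h, Add(5, h))))
Mul(Function('V')(r), Add(43, 8)) = Mul(Add(8, Mul(-10, -2), Mul(-2, Pow(-2, 2))), Add(43, 8)) = Mul(Add(8, 20, Mul(-2, 4)), 51) = Mul(Add(8, 20, -8), 51) = Mul(20, 51) = 1020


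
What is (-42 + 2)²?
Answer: 1600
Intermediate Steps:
(-42 + 2)² = (-40)² = 1600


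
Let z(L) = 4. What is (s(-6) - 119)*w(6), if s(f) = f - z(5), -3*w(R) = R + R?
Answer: 516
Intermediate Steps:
w(R) = -2*R/3 (w(R) = -(R + R)/3 = -2*R/3)
s(f) = -4 + f (s(f) = f - 1*4 = f - 4 = -4 + f)
(s(-6) - 119)*w(6) = ((-4 - 6) - 119)*(-⅔*6) = (-10 - 119)*(-4) = -129*(-4) = 516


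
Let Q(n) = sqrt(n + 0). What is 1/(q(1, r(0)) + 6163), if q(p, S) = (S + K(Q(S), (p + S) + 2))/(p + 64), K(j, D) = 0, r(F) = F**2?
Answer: 1/6163 ≈ 0.00016226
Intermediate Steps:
Q(n) = sqrt(n)
q(p, S) = S/(64 + p) (q(p, S) = (S + 0)/(p + 64) = S/(64 + p))
1/(q(1, r(0)) + 6163) = 1/(0**2/(64 + 1) + 6163) = 1/(0/65 + 6163) = 1/(0*(1/65) + 6163) = 1/(0 + 6163) = 1/6163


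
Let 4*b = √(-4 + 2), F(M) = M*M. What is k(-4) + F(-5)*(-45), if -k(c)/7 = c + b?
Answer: -1097 - 7*I*√2/4 ≈ -1097.0 - 2.4749*I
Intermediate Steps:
F(M) = M²
b = I*√2/4 (b = √(-4 + 2)/4 = √(-2)/4 = (I*√2)/4 = I*√2/4 ≈ 0.35355*I)
k(c) = -7*c - 7*I*√2/4 (k(c) = -7*(c + I*√2/4) = -7*c - 7*I*√2/4)
k(-4) + F(-5)*(-45) = (-7*(-4) - 7*I*√2/4) + (-5)²*(-45) = (28 - 7*I*√2/4) + 25*(-45) = (28 - 7*I*√2/4) - 1125 = -1097 - 7*I*√2/4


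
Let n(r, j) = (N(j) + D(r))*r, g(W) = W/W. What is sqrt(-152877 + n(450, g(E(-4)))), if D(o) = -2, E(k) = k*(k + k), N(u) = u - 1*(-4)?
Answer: I*sqrt(151527) ≈ 389.26*I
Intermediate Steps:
N(u) = 4 + u (N(u) = u + 4 = 4 + u)
E(k) = 2*k**2 (E(k) = k*(2*k) = 2*k**2)
g(W) = 1
n(r, j) = r*(2 + j) (n(r, j) = ((4 + j) - 2)*r = (2 + j)*r = r*(2 + j))
sqrt(-152877 + n(450, g(E(-4)))) = sqrt(-152877 + 450*(2 + 1)) = sqrt(-152877 + 450*3) = sqrt(-152877 + 1350) = sqrt(-151527) = I*sqrt(151527)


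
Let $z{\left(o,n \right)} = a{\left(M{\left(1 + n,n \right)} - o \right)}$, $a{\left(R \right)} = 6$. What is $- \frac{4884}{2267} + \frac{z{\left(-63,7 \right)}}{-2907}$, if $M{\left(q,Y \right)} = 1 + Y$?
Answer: $- \frac{4737130}{2196723} \approx -2.1565$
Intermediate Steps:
$z{\left(o,n \right)} = 6$
$- \frac{4884}{2267} + \frac{z{\left(-63,7 \right)}}{-2907} = - \frac{4884}{2267} + \frac{6}{-2907} = \left(-4884\right) \frac{1}{2267} + 6 \left(- \frac{1}{2907}\right) = - \frac{4884}{2267} - \frac{2}{969} = - \frac{4737130}{2196723}$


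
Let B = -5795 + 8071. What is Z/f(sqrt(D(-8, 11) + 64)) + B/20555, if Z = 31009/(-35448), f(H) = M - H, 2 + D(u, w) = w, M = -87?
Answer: 220075856991/1820612588480 - 31009*sqrt(73)/265718208 ≈ 0.11988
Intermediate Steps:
D(u, w) = -2 + w
f(H) = -87 - H
B = 2276
Z = -31009/35448 (Z = 31009*(-1/35448) = -31009/35448 ≈ -0.87477)
Z/f(sqrt(D(-8, 11) + 64)) + B/20555 = -31009/(35448*(-87 - sqrt((-2 + 11) + 64))) + 2276/20555 = -31009/(35448*(-87 - sqrt(9 + 64))) + 2276*(1/20555) = -31009/(35448*(-87 - sqrt(73))) + 2276/20555 = 2276/20555 - 31009/(35448*(-87 - sqrt(73)))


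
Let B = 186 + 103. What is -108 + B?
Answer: 181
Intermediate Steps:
B = 289
-108 + B = -108 + 289 = 181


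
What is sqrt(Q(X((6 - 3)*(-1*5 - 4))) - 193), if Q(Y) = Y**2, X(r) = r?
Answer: 2*sqrt(134) ≈ 23.152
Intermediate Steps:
sqrt(Q(X((6 - 3)*(-1*5 - 4))) - 193) = sqrt(((6 - 3)*(-1*5 - 4))**2 - 193) = sqrt((3*(-5 - 4))**2 - 193) = sqrt((3*(-9))**2 - 193) = sqrt((-27)**2 - 193) = sqrt(729 - 193) = sqrt(536) = 2*sqrt(134)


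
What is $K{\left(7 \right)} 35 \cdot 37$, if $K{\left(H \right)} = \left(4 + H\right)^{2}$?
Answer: $156695$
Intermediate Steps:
$K{\left(7 \right)} 35 \cdot 37 = \left(4 + 7\right)^{2} \cdot 35 \cdot 37 = 11^{2} \cdot 35 \cdot 37 = 121 \cdot 35 \cdot 37 = 4235 \cdot 37 = 156695$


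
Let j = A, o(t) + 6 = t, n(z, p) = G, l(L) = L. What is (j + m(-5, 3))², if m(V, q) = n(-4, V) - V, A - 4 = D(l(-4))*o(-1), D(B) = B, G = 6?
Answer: 1849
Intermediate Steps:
n(z, p) = 6
o(t) = -6 + t
A = 32 (A = 4 - 4*(-6 - 1) = 4 - 4*(-7) = 4 + 28 = 32)
j = 32
m(V, q) = 6 - V
(j + m(-5, 3))² = (32 + (6 - 1*(-5)))² = (32 + (6 + 5))² = (32 + 11)² = 43² = 1849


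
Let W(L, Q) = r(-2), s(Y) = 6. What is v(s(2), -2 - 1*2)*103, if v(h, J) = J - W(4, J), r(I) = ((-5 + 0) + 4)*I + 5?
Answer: -1133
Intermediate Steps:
r(I) = 5 - I (r(I) = (-5 + 4)*I + 5 = -I + 5 = 5 - I)
W(L, Q) = 7 (W(L, Q) = 5 - 1*(-2) = 5 + 2 = 7)
v(h, J) = -7 + J (v(h, J) = J - 1*7 = J - 7 = -7 + J)
v(s(2), -2 - 1*2)*103 = (-7 + (-2 - 1*2))*103 = (-7 + (-2 - 2))*103 = (-7 - 4)*103 = -11*103 = -1133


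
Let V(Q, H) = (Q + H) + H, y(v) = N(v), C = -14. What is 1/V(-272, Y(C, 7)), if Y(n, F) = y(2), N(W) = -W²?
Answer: -1/280 ≈ -0.0035714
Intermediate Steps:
y(v) = -v²
Y(n, F) = -4 (Y(n, F) = -1*2² = -1*4 = -4)
V(Q, H) = Q + 2*H (V(Q, H) = (H + Q) + H = Q + 2*H)
1/V(-272, Y(C, 7)) = 1/(-272 + 2*(-4)) = 1/(-272 - 8) = 1/(-280) = -1/280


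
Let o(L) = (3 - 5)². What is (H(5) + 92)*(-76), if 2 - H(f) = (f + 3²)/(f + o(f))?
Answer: -63232/9 ≈ -7025.8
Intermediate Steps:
o(L) = 4 (o(L) = (-2)² = 4)
H(f) = 2 - (9 + f)/(4 + f) (H(f) = 2 - (f + 3²)/(f + 4) = 2 - (f + 9)/(4 + f) = 2 - (9 + f)/(4 + f))
(H(5) + 92)*(-76) = ((-1 + 5)/(4 + 5) + 92)*(-76) = (4/9 + 92)*(-76) = (832/9)*(-76) = -63232/9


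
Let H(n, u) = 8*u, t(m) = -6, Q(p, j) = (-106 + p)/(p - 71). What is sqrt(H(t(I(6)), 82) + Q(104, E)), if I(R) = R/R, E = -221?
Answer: sqrt(714318)/33 ≈ 25.611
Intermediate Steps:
I(R) = 1
Q(p, j) = (-106 + p)/(-71 + p)
sqrt(H(t(I(6)), 82) + Q(104, E)) = sqrt(8*82 + (-106 + 104)/(-71 + 104)) = sqrt(656 - 2/33) = sqrt(21646/33) = sqrt(714318)/33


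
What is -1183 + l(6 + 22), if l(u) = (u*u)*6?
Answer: 3521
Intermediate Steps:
l(u) = 6*u**2 (l(u) = u**2*6 = 6*u**2)
-1183 + l(6 + 22) = -1183 + 6*(6 + 22)**2 = -1183 + 6*28**2 = -1183 + 6*784 = -1183 + 4704 = 3521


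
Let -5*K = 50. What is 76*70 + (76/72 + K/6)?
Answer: 95749/18 ≈ 5319.4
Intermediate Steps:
K = -10 (K = -⅕*50 = -10)
76*70 + (76/72 + K/6) = 76*70 + (76/72 - 10/6) = 5320 + (76*(1/72) - 10*⅙) = 5320 + (19/18 - 5/3) = 5320 - 11/18 = 95749/18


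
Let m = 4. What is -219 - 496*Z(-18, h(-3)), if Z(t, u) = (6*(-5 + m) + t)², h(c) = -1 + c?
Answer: -285915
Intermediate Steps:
Z(t, u) = (-6 + t)² (Z(t, u) = (6*(-5 + 4) + t)² = (6*(-1) + t)² = (-6 + t)²)
-219 - 496*Z(-18, h(-3)) = -219 - 496*(-6 - 18)² = -219 - 496*(-24)² = -219 - 496*576 = -219 - 285696 = -285915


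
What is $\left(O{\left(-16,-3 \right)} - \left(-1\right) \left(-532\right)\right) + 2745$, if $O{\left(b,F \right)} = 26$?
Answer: $2239$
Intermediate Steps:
$\left(O{\left(-16,-3 \right)} - \left(-1\right) \left(-532\right)\right) + 2745 = \left(26 - \left(-1\right) \left(-532\right)\right) + 2745 = \left(26 - 532\right) + 2745 = -506 + 2745 = 2239$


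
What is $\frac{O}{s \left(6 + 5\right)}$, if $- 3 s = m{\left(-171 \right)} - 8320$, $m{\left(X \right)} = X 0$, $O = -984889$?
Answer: $- \frac{2954667}{91520} \approx -32.284$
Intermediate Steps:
$m{\left(X \right)} = 0$
$s = \frac{8320}{3}$ ($s = - \frac{0 - 8320}{3} = \left(- \frac{1}{3}\right) \left(-8320\right) = \frac{8320}{3} \approx 2773.3$)
$\frac{O}{s \left(6 + 5\right)} = - \frac{984889}{\frac{8320}{3} \left(6 + 5\right)} = - \frac{984889}{\frac{8320}{3} \cdot 11} = - \frac{984889}{\frac{91520}{3}} = \left(-984889\right) \frac{3}{91520} = - \frac{2954667}{91520}$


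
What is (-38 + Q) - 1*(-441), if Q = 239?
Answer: 642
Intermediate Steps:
(-38 + Q) - 1*(-441) = (-38 + 239) - 1*(-441) = 201 + 441 = 642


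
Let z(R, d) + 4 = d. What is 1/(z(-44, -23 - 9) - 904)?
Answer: -1/940 ≈ -0.0010638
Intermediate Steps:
z(R, d) = -4 + d
1/(z(-44, -23 - 9) - 904) = 1/((-4 + (-23 - 9)) - 904) = 1/((-4 - 32) - 904) = 1/(-36 - 904) = 1/(-940) = -1/940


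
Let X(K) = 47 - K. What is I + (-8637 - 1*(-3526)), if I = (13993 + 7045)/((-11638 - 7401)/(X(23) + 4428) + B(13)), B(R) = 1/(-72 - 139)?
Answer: -40317319727/4021681 ≈ -10025.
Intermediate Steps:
B(R) = -1/211 (B(R) = 1/(-211) = -1/211)
I = -19762508136/4021681 (I = (13993 + 7045)/((-11638 - 7401)/((47 - 1*23) + 4428) - 1/211) = 21038/(-19039/((47 - 23) + 4428) - 1/211) = 21038/(-19039/(24 + 4428) - 1/211) = 21038/(-19039/4452 - 1/211) = 21038/(-4021681/939372) = 21038*(-939372/4021681) = -19762508136/4021681 ≈ -4914.0)
I + (-8637 - 1*(-3526)) = -19762508136/4021681 + (-8637 - 1*(-3526)) = -19762508136/4021681 + (-8637 + 3526) = -19762508136/4021681 - 5111 = -40317319727/4021681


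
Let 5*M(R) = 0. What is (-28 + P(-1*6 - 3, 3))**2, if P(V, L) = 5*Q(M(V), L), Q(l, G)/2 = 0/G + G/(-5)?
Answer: 1156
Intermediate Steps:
M(R) = 0 (M(R) = (1/5)*0 = 0)
Q(l, G) = -2*G/5 (Q(l, G) = 2*(0/G + G/(-5)) = 2*(0 + G*(-1/5)) = 2*(0 - G/5) = 2*(-G/5) = -2*G/5)
P(V, L) = -2*L (P(V, L) = 5*(-2*L/5) = -2*L)
(-28 + P(-1*6 - 3, 3))**2 = (-28 - 2*3)**2 = (-28 - 6)**2 = (-34)**2 = 1156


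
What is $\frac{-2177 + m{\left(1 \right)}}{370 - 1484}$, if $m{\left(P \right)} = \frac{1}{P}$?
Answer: $\frac{1088}{557} \approx 1.9533$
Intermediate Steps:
$\frac{-2177 + m{\left(1 \right)}}{370 - 1484} = \frac{-2177 + 1^{-1}}{370 - 1484} = \frac{-2177 + 1}{-1114} = \left(-2176\right) \left(- \frac{1}{1114}\right) = \frac{1088}{557}$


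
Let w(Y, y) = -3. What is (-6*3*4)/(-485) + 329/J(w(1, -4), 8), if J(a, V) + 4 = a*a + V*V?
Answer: 164533/33465 ≈ 4.9166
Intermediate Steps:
J(a, V) = -4 + V**2 + a**2 (J(a, V) = -4 + (a*a + V*V) = -4 + (a**2 + V**2) = -4 + (V**2 + a**2) = -4 + V**2 + a**2)
(-6*3*4)/(-485) + 329/J(w(1, -4), 8) = (-6*3*4)/(-485) + 329/(-4 + 8**2 + (-3)**2) = -18*4*(-1/485) + 329/(-4 + 64 + 9) = -72*(-1/485) + 329/69 = 72/485 + 329*(1/69) = 72/485 + 329/69 = 164533/33465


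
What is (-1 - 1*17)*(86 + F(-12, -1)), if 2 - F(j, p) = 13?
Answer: -1350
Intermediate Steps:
F(j, p) = -11 (F(j, p) = 2 - 1*13 = 2 - 13 = -11)
(-1 - 1*17)*(86 + F(-12, -1)) = (-1 - 1*17)*(86 - 11) = (-1 - 17)*75 = -18*75 = -1350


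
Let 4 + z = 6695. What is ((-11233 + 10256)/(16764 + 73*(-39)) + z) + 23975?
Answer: 426777745/13917 ≈ 30666.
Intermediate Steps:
z = 6691 (z = -4 + 6695 = 6691)
((-11233 + 10256)/(16764 + 73*(-39)) + z) + 23975 = ((-11233 + 10256)/(16764 + 73*(-39)) + 6691) + 23975 = (-977/(16764 - 2847) + 6691) + 23975 = (-977/13917 + 6691) + 23975 = 93117670/13917 + 23975 = 426777745/13917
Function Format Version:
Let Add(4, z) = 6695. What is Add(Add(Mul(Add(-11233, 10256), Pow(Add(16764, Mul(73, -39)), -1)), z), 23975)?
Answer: Rational(426777745, 13917) ≈ 30666.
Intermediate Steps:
z = 6691 (z = Add(-4, 6695) = 6691)
Add(Add(Mul(Add(-11233, 10256), Pow(Add(16764, Mul(73, -39)), -1)), z), 23975) = Add(Add(Mul(Add(-11233, 10256), Pow(Add(16764, Mul(73, -39)), -1)), 6691), 23975) = Add(Add(Mul(-977, Pow(Add(16764, -2847), -1)), 6691), 23975) = Add(Add(Mul(-977, Pow(13917, -1)), 6691), 23975) = Add(Add(Mul(-977, Rational(1, 13917)), 6691), 23975) = Add(Add(Rational(-977, 13917), 6691), 23975) = Add(Rational(93117670, 13917), 23975) = Rational(426777745, 13917)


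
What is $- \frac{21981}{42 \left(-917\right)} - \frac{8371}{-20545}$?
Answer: $\frac{36857159}{37679530} \approx 0.97817$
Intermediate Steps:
$- \frac{21981}{42 \left(-917\right)} - \frac{8371}{-20545} = - \frac{21981}{-38514} - - \frac{8371}{20545} = \left(-21981\right) \left(- \frac{1}{38514}\right) + \frac{8371}{20545} = \frac{7327}{12838} + \frac{8371}{20545} = \frac{36857159}{37679530}$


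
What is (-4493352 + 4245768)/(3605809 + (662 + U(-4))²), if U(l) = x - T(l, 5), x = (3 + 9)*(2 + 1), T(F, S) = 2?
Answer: -247584/4090225 ≈ -0.060531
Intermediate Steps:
x = 36 (x = 12*3 = 36)
U(l) = 34 (U(l) = 36 - 1*2 = 36 - 2 = 34)
(-4493352 + 4245768)/(3605809 + (662 + U(-4))²) = (-4493352 + 4245768)/(3605809 + (662 + 34)²) = -247584/(3605809 + 696²) = -247584/(3605809 + 484416) = -247584/4090225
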